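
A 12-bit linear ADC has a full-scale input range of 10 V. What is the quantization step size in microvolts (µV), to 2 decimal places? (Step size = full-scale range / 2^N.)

10 V / 2^12 = 10 / 4,096 V = 2441.41 µV.

2441.41 µV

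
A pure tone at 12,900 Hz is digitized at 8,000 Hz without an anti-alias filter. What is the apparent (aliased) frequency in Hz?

Nyquist = 8,000/2 = 4,000 Hz; 12,900 Hz exceeds it.
Alias = |12,900 − 2×8,000| = |12,900 − 16,000| = 3,100 Hz.

3,100 Hz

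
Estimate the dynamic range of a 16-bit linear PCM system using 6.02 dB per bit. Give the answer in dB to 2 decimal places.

16 × 6.02 = 96.32 dB.

96.32 dB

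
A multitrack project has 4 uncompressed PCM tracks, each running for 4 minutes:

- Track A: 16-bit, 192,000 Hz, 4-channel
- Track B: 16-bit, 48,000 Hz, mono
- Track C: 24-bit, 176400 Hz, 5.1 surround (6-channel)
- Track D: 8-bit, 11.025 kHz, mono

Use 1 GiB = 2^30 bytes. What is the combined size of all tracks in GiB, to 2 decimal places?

4 minutes = 240 s.
Track A: 192,000 × 240 × 2 × 4 = 368,640,000 bytes.
Track B: 48,000 × 240 × 2 × 1 = 23,040,000 bytes.
Track C: 176,400 × 240 × 3 × 6 = 762,048,000 bytes.
Track D: 11,025 × 240 × 1 × 1 = 2,646,000 bytes.
Total = 1,156,374,000 bytes = 1.08 GiB.

1.08 GiB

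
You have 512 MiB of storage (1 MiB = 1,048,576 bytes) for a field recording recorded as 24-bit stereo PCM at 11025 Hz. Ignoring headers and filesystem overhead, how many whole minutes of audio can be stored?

135 minutes

Uncompressed byte rate = 11,025 × 3 × 2 = 66,150 bytes/s.
Capacity = 512 × 1,048,576 = 536,870,912 bytes.
536,870,912 / 66,150 ≈ 8115.96 s → 135 minutes.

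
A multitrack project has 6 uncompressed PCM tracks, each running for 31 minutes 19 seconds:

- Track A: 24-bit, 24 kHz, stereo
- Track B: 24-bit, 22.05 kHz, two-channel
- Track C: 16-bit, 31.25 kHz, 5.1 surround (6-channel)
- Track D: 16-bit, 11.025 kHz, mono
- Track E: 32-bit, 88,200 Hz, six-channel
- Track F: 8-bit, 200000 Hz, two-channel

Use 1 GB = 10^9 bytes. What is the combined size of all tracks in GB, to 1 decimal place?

6.0 GB

31 minutes 19 seconds = 1,879 s.
Track A: 24,000 × 1,879 × 3 × 2 = 270,576,000 bytes.
Track B: 22,050 × 1,879 × 3 × 2 = 248,591,700 bytes.
Track C: 31,250 × 1,879 × 2 × 6 = 704,625,000 bytes.
Track D: 11,025 × 1,879 × 2 × 1 = 41,431,950 bytes.
Track E: 88,200 × 1,879 × 4 × 6 = 3,977,467,200 bytes.
Track F: 200,000 × 1,879 × 1 × 2 = 751,600,000 bytes.
Total = 5,994,291,850 bytes = 6.0 GB.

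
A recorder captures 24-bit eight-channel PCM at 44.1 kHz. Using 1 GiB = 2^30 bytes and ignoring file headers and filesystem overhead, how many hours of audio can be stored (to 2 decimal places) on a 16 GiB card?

4.51 hours

Uncompressed byte rate = 44,100 × 3 × 8 = 1,058,400 bytes/s.
Capacity = 16 × 1,073,741,824 = 17,179,869,184 bytes.
17,179,869,184 / 1,058,400 ≈ 16231.92 s → 4.51 hours.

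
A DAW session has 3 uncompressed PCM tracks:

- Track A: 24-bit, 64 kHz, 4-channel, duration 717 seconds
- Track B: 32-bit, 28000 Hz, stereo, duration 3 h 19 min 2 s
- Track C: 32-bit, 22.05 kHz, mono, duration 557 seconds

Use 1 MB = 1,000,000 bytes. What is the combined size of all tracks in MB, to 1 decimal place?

3274.8 MB

Track A: 64,000 × 717 × 3 × 4 = 550,656,000 bytes.
Track B: 3 h 19 min 2 s = 11,942 s; 28,000 × 11,942 × 4 × 2 = 2,675,008,000 bytes.
Track C: 22,050 × 557 × 4 × 1 = 49,127,400 bytes.
Total = 3,274,791,400 bytes = 3274.8 MB.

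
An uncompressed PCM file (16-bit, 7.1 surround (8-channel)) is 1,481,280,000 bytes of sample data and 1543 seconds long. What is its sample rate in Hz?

60,000 Hz

Bytes = sample_rate × seconds × bytes_per_sample × channels.
sample_rate = 1,481,280,000 / (1,543 × 2 × 8) = 1,481,280,000 / 24,688 = 60,000 Hz.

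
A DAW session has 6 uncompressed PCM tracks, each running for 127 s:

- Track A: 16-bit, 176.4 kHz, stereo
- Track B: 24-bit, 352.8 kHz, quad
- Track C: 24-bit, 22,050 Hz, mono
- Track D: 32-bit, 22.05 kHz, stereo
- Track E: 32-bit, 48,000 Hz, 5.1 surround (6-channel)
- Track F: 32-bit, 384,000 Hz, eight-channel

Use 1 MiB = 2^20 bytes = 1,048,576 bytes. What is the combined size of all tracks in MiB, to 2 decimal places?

Track A: 176,400 × 127 × 2 × 2 = 89,611,200 bytes.
Track B: 352,800 × 127 × 3 × 4 = 537,667,200 bytes.
Track C: 22,050 × 127 × 3 × 1 = 8,401,050 bytes.
Track D: 22,050 × 127 × 4 × 2 = 22,402,800 bytes.
Track E: 48,000 × 127 × 4 × 6 = 146,304,000 bytes.
Track F: 384,000 × 127 × 4 × 8 = 1,560,576,000 bytes.
Total = 2,364,962,250 bytes = 2255.40 MiB.

2255.40 MiB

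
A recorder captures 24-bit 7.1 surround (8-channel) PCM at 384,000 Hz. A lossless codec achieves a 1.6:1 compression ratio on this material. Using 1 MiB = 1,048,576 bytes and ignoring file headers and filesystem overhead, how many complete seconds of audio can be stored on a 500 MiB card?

Uncompressed byte rate = 384,000 × 3 × 8 = 9,216,000 bytes/s.
After 1.6:1 compression, effective rate ≈ 5760000 bytes/s.
Capacity = 500 × 1,048,576 = 524,288,000 bytes.
524,288,000 / effective rate ≈ 91.02 s → 91 seconds.

91 seconds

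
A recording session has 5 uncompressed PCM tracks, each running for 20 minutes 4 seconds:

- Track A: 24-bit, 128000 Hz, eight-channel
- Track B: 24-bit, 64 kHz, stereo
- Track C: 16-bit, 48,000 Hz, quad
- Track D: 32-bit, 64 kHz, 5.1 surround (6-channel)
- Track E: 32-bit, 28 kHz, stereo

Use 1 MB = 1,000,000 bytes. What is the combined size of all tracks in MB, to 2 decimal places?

6742.40 MB

20 minutes 4 seconds = 1,204 s.
Track A: 128,000 × 1,204 × 3 × 8 = 3,698,688,000 bytes.
Track B: 64,000 × 1,204 × 3 × 2 = 462,336,000 bytes.
Track C: 48,000 × 1,204 × 2 × 4 = 462,336,000 bytes.
Track D: 64,000 × 1,204 × 4 × 6 = 1,849,344,000 bytes.
Track E: 28,000 × 1,204 × 4 × 2 = 269,696,000 bytes.
Total = 6,742,400,000 bytes = 6742.40 MB.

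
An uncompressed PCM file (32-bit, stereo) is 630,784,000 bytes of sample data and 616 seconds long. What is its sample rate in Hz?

128,000 Hz

Bytes = sample_rate × seconds × bytes_per_sample × channels.
sample_rate = 630,784,000 / (616 × 4 × 2) = 630,784,000 / 4,928 = 128,000 Hz.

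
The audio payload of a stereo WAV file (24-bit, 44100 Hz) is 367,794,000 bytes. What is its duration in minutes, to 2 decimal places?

Byte rate = 44,100 × 3 × 2 = 264,600 bytes/s.
Duration = 367,794,000 / 264,600 = 1,390 s.
1,390 s / 60 = 23.17 minutes.

23.17 minutes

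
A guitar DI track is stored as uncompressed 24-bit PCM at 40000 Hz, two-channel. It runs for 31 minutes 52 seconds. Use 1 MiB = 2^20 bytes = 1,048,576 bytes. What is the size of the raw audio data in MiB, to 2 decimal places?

437.62 MiB

Duration = 31 minutes 52 seconds = 1,912 s.
Bytes = 40,000 samples/s × 1,912 s × 3 bytes/sample × 2 ch = 458,880,000 bytes.
458,880,000 / 1,048,576 = 437.62 MiB.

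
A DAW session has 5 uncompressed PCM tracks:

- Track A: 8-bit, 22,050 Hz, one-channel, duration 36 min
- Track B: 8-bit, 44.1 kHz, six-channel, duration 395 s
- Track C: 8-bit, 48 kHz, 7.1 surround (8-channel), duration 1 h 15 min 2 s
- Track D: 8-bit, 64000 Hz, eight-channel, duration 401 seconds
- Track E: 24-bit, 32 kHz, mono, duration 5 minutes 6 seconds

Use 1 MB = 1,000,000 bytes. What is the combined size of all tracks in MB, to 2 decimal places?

Track A: 36 min = 2,160 s; 22,050 × 2,160 × 1 × 1 = 47,628,000 bytes.
Track B: 44,100 × 395 × 1 × 6 = 104,517,000 bytes.
Track C: 1 h 15 min 2 s = 4,502 s; 48,000 × 4,502 × 1 × 8 = 1,728,768,000 bytes.
Track D: 64,000 × 401 × 1 × 8 = 205,312,000 bytes.
Track E: 5 minutes 6 seconds = 306 s; 32,000 × 306 × 3 × 1 = 29,376,000 bytes.
Total = 2,115,601,000 bytes = 2115.60 MB.

2115.60 MB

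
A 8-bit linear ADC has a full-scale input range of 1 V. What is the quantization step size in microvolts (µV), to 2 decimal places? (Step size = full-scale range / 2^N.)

3906.25 µV

1 V / 2^8 = 1 / 256 V = 3906.25 µV.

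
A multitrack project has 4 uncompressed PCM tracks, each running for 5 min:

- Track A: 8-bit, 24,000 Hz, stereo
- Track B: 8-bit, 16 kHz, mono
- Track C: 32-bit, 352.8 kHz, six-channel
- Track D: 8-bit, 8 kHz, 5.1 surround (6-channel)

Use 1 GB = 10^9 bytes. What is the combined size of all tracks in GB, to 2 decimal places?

5 min = 300 s.
Track A: 24,000 × 300 × 1 × 2 = 14,400,000 bytes.
Track B: 16,000 × 300 × 1 × 1 = 4,800,000 bytes.
Track C: 352,800 × 300 × 4 × 6 = 2,540,160,000 bytes.
Track D: 8,000 × 300 × 1 × 6 = 14,400,000 bytes.
Total = 2,573,760,000 bytes = 2.57 GB.

2.57 GB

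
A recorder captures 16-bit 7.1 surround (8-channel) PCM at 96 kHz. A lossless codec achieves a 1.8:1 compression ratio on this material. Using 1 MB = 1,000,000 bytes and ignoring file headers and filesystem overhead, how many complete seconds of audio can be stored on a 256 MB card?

300 seconds

Uncompressed byte rate = 96,000 × 2 × 8 = 1,536,000 bytes/s.
After 1.8:1 compression, effective rate ≈ 853333.33 bytes/s.
Capacity = 256 × 1,000,000 = 256,000,000 bytes.
256,000,000 / effective rate ≈ 300 s → 300 seconds.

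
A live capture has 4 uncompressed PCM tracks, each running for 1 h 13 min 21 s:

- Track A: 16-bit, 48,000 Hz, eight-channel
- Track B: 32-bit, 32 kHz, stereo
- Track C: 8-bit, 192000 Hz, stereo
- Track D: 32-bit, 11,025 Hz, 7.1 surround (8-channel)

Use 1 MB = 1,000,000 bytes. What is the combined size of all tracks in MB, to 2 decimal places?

7749.28 MB

1 h 13 min 21 s = 4,401 s.
Track A: 48,000 × 4,401 × 2 × 8 = 3,379,968,000 bytes.
Track B: 32,000 × 4,401 × 4 × 2 = 1,126,656,000 bytes.
Track C: 192,000 × 4,401 × 1 × 2 = 1,689,984,000 bytes.
Track D: 11,025 × 4,401 × 4 × 8 = 1,552,672,800 bytes.
Total = 7,749,280,800 bytes = 7749.28 MB.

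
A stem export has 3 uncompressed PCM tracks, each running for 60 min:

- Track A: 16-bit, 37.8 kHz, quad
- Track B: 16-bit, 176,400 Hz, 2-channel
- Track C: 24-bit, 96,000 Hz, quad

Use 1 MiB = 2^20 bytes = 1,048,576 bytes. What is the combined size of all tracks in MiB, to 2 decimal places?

60 min = 3,600 s.
Track A: 37,800 × 3,600 × 2 × 4 = 1,088,640,000 bytes.
Track B: 176,400 × 3,600 × 2 × 2 = 2,540,160,000 bytes.
Track C: 96,000 × 3,600 × 3 × 4 = 4,147,200,000 bytes.
Total = 7,776,000,000 bytes = 7415.77 MiB.

7415.77 MiB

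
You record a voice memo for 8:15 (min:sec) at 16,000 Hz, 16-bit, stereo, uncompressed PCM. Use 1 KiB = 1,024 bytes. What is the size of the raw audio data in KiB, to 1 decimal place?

Duration = 8:15 (min:sec) = 495 s.
Bytes = 16,000 samples/s × 495 s × 2 bytes/sample × 2 ch = 31,680,000 bytes.
31,680,000 / 1,024 = 30937.5 KiB.

30937.5 KiB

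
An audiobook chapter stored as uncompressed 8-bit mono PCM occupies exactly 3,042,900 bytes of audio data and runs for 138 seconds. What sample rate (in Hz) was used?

Bytes = sample_rate × seconds × bytes_per_sample × channels.
sample_rate = 3,042,900 / (138 × 1 × 1) = 3,042,900 / 138 = 22,050 Hz.

22,050 Hz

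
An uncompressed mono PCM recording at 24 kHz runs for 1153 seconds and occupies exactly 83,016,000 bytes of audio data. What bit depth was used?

24 bits

Bytes per sample = 83,016,000 / (24,000 × 1,153 × 1) = 83,016,000 / 27,672,000 = 3.
Bit depth = 3 × 8 = 24 bits.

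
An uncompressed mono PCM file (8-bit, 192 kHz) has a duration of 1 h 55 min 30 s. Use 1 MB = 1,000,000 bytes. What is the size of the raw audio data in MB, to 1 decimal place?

Duration = 1 h 55 min 30 s = 6,930 s.
Bytes = 192,000 samples/s × 6,930 s × 1 bytes/sample × 1 ch = 1,330,560,000 bytes.
1,330,560,000 / 1,000,000 = 1330.6 MB.

1330.6 MB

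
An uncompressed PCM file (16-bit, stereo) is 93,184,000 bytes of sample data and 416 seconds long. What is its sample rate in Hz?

Bytes = sample_rate × seconds × bytes_per_sample × channels.
sample_rate = 93,184,000 / (416 × 2 × 2) = 93,184,000 / 1,664 = 56,000 Hz.

56,000 Hz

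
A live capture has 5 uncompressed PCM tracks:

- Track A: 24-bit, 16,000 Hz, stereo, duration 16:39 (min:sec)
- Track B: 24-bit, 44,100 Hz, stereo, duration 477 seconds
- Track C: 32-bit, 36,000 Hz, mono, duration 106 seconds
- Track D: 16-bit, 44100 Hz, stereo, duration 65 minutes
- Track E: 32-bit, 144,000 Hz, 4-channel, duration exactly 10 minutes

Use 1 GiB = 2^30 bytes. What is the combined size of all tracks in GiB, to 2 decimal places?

2.15 GiB

Track A: 16:39 (min:sec) = 999 s; 16,000 × 999 × 3 × 2 = 95,904,000 bytes.
Track B: 44,100 × 477 × 3 × 2 = 126,214,200 bytes.
Track C: 36,000 × 106 × 4 × 1 = 15,264,000 bytes.
Track D: 65 minutes = 3,900 s; 44,100 × 3,900 × 2 × 2 = 687,960,000 bytes.
Track E: exactly 10 minutes = 600 s; 144,000 × 600 × 4 × 4 = 1,382,400,000 bytes.
Total = 2,307,742,200 bytes = 2.15 GiB.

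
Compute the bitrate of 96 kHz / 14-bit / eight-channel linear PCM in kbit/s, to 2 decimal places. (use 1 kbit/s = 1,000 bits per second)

10752.00 kbit/s

Bit rate = 96,000 × 14 × 8 = 10,752,000 bits/s.
= 10752.00 kbit/s.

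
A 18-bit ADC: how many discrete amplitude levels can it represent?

2^18 = 262,144.

262,144 levels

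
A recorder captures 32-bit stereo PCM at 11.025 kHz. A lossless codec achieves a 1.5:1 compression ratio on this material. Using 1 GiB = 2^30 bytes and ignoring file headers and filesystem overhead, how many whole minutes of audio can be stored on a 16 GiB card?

Uncompressed byte rate = 11,025 × 4 × 2 = 88,200 bytes/s.
After 1.5:1 compression, effective rate ≈ 58800 bytes/s.
Capacity = 16 × 1,073,741,824 = 17,179,869,184 bytes.
17,179,869,184 / effective rate ≈ 292174.65 s → 4,869 minutes.

4,869 minutes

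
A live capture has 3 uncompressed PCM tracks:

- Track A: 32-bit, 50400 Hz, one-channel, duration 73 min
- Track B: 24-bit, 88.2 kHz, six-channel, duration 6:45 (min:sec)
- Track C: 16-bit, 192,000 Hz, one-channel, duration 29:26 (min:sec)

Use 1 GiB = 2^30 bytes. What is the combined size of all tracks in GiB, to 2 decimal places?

2.05 GiB

Track A: 73 min = 4,380 s; 50,400 × 4,380 × 4 × 1 = 883,008,000 bytes.
Track B: 6:45 (min:sec) = 405 s; 88,200 × 405 × 3 × 6 = 642,978,000 bytes.
Track C: 29:26 (min:sec) = 1,766 s; 192,000 × 1,766 × 2 × 1 = 678,144,000 bytes.
Total = 2,204,130,000 bytes = 2.05 GiB.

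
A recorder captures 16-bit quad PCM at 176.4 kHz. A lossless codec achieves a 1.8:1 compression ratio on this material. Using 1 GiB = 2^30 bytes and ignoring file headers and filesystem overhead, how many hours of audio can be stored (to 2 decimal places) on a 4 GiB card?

1.52 hours

Uncompressed byte rate = 176,400 × 2 × 4 = 1,411,200 bytes/s.
After 1.8:1 compression, effective rate ≈ 784000 bytes/s.
Capacity = 4 × 1,073,741,824 = 4,294,967,296 bytes.
4,294,967,296 / effective rate ≈ 5478.27 s → 1.52 hours.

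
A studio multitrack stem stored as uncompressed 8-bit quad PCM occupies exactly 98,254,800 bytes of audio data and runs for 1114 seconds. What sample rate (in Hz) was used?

Bytes = sample_rate × seconds × bytes_per_sample × channels.
sample_rate = 98,254,800 / (1,114 × 1 × 4) = 98,254,800 / 4,456 = 22,050 Hz.

22,050 Hz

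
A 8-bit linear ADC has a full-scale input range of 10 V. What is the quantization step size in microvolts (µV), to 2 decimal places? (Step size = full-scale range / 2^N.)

10 V / 2^8 = 10 / 256 V = 39062.50 µV.

39062.50 µV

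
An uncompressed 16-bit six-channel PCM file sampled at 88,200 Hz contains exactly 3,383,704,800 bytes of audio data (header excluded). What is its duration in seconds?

Byte rate = 88,200 × 2 × 6 = 1,058,400 bytes/s.
Duration = 3,383,704,800 / 1,058,400 = 3,197 s.

3,197 seconds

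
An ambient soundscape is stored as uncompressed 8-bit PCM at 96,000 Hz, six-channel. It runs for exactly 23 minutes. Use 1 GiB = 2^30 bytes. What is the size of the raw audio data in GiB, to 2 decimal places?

Duration = exactly 23 minutes = 1,380 s.
Bytes = 96,000 samples/s × 1,380 s × 1 bytes/sample × 6 ch = 794,880,000 bytes.
794,880,000 / 1,073,741,824 = 0.74 GiB.

0.74 GiB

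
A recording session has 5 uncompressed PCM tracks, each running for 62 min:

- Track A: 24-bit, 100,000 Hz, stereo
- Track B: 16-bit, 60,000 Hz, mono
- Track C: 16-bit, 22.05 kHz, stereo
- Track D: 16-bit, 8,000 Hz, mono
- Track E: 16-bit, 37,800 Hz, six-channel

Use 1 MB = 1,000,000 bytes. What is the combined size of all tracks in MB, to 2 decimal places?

4753.42 MB

62 min = 3,720 s.
Track A: 100,000 × 3,720 × 3 × 2 = 2,232,000,000 bytes.
Track B: 60,000 × 3,720 × 2 × 1 = 446,400,000 bytes.
Track C: 22,050 × 3,720 × 2 × 2 = 328,104,000 bytes.
Track D: 8,000 × 3,720 × 2 × 1 = 59,520,000 bytes.
Track E: 37,800 × 3,720 × 2 × 6 = 1,687,392,000 bytes.
Total = 4,753,416,000 bytes = 4753.42 MB.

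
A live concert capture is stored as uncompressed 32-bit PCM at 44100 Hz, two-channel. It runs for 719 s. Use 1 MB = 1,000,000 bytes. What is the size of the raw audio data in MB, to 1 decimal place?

Bytes = 44,100 samples/s × 719 s × 4 bytes/sample × 2 ch = 253,663,200 bytes.
253,663,200 / 1,000,000 = 253.7 MB.

253.7 MB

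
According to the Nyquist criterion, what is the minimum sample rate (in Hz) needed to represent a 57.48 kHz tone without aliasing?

Minimum sample rate = 2 × 57,480 Hz = 114,960 Hz.

114,960 Hz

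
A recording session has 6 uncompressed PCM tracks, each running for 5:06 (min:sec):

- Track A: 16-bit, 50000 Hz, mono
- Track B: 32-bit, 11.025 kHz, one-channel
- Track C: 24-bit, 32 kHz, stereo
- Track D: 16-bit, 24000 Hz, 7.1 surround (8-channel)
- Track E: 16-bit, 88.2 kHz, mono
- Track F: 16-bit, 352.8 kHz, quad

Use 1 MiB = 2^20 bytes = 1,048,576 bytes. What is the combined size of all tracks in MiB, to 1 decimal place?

1085.3 MiB

5:06 (min:sec) = 306 s.
Track A: 50,000 × 306 × 2 × 1 = 30,600,000 bytes.
Track B: 11,025 × 306 × 4 × 1 = 13,494,600 bytes.
Track C: 32,000 × 306 × 3 × 2 = 58,752,000 bytes.
Track D: 24,000 × 306 × 2 × 8 = 117,504,000 bytes.
Track E: 88,200 × 306 × 2 × 1 = 53,978,400 bytes.
Track F: 352,800 × 306 × 2 × 4 = 863,654,400 bytes.
Total = 1,137,983,400 bytes = 1085.3 MiB.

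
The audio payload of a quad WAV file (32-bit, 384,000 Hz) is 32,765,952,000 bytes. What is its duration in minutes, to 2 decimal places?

88.88 minutes

Byte rate = 384,000 × 4 × 4 = 6,144,000 bytes/s.
Duration = 32,765,952,000 / 6,144,000 = 5,333 s.
5,333 s / 60 = 88.88 minutes.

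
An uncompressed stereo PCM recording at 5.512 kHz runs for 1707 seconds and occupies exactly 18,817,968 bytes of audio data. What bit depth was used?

Bytes per sample = 18,817,968 / (5,512 × 1,707 × 2) = 18,817,968 / 18,817,968 = 1.
Bit depth = 1 × 8 = 8 bits.

8 bits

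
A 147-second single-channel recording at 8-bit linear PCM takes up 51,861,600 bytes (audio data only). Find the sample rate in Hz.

352,800 Hz

Bytes = sample_rate × seconds × bytes_per_sample × channels.
sample_rate = 51,861,600 / (147 × 1 × 1) = 51,861,600 / 147 = 352,800 Hz.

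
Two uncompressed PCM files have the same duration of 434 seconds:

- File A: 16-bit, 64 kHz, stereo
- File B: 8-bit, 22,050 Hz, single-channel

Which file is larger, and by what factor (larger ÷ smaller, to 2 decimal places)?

File A, by a factor of 11.61

File A: 64,000 × 2 × 2 = 256,000 bytes/s.
File B: 22,050 × 1 × 1 = 22,050 bytes/s.
File A is larger; ratio = 111,104,000 / 9,569,700 = 11.61.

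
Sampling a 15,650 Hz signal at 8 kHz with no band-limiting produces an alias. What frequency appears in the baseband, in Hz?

Nyquist = 8,000/2 = 4,000 Hz; 15,650 Hz exceeds it.
Alias = |15,650 − 2×8,000| = |15,650 − 16,000| = 350 Hz.

350 Hz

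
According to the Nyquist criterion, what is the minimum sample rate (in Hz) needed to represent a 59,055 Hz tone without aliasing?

Minimum sample rate = 2 × 59,055 Hz = 118,110 Hz.

118,110 Hz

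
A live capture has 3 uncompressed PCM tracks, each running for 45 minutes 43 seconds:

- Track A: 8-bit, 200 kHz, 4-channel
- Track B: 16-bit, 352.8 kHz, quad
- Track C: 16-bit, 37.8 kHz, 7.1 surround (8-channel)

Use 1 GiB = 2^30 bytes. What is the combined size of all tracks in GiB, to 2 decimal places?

45 minutes 43 seconds = 2,743 s.
Track A: 200,000 × 2,743 × 1 × 4 = 2,194,400,000 bytes.
Track B: 352,800 × 2,743 × 2 × 4 = 7,741,843,200 bytes.
Track C: 37,800 × 2,743 × 2 × 8 = 1,658,966,400 bytes.
Total = 11,595,209,600 bytes = 10.80 GiB.

10.80 GiB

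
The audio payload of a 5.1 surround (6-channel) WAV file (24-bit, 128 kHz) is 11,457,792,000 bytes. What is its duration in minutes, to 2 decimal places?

82.88 minutes

Byte rate = 128,000 × 3 × 6 = 2,304,000 bytes/s.
Duration = 11,457,792,000 / 2,304,000 = 4,973 s.
4,973 s / 60 = 82.88 minutes.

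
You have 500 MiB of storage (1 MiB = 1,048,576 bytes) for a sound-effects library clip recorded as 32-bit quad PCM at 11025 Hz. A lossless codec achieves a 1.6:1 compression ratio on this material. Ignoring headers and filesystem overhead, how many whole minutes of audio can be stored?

79 minutes

Uncompressed byte rate = 11,025 × 4 × 4 = 176,400 bytes/s.
After 1.6:1 compression, effective rate ≈ 110250 bytes/s.
Capacity = 500 × 1,048,576 = 524,288,000 bytes.
524,288,000 / effective rate ≈ 4755.45 s → 79 minutes.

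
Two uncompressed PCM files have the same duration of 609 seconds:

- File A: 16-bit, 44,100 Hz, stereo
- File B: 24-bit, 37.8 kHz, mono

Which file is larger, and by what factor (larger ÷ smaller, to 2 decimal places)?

File A, by a factor of 1.56

File A: 44,100 × 2 × 2 = 176,400 bytes/s.
File B: 37,800 × 3 × 1 = 113,400 bytes/s.
File A is larger; ratio = 107,427,600 / 69,060,600 = 1.56.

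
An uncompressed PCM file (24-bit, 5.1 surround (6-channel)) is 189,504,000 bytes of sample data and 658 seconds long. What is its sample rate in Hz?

Bytes = sample_rate × seconds × bytes_per_sample × channels.
sample_rate = 189,504,000 / (658 × 3 × 6) = 189,504,000 / 11,844 = 16,000 Hz.

16,000 Hz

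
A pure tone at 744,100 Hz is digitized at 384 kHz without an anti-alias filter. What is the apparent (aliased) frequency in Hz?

Nyquist = 384,000/2 = 192,000 Hz; 744,100 Hz exceeds it.
Alias = |744,100 − 2×384,000| = |744,100 − 768,000| = 23,900 Hz.

23,900 Hz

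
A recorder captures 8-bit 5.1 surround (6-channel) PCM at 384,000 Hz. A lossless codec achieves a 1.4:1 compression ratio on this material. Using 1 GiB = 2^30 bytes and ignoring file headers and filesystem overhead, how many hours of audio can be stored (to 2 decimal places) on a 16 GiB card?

2.90 hours

Uncompressed byte rate = 384,000 × 1 × 6 = 2,304,000 bytes/s.
After 1.4:1 compression, effective rate ≈ 1645714.29 bytes/s.
Capacity = 16 × 1,073,741,824 = 17,179,869,184 bytes.
17,179,869,184 / effective rate ≈ 10439.16 s → 2.90 hours.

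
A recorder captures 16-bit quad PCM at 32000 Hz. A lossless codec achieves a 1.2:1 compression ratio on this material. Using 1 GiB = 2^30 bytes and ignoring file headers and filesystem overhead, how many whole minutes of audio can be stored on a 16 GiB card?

1,342 minutes

Uncompressed byte rate = 32,000 × 2 × 4 = 256,000 bytes/s.
After 1.2:1 compression, effective rate ≈ 213333.33 bytes/s.
Capacity = 16 × 1,073,741,824 = 17,179,869,184 bytes.
17,179,869,184 / effective rate ≈ 80530.64 s → 1,342 minutes.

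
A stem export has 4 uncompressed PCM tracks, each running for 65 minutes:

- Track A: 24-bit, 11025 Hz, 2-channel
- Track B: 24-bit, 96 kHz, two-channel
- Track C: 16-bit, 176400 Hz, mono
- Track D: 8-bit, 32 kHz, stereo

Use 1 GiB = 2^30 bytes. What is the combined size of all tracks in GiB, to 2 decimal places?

65 minutes = 3,900 s.
Track A: 11,025 × 3,900 × 3 × 2 = 257,985,000 bytes.
Track B: 96,000 × 3,900 × 3 × 2 = 2,246,400,000 bytes.
Track C: 176,400 × 3,900 × 2 × 1 = 1,375,920,000 bytes.
Track D: 32,000 × 3,900 × 1 × 2 = 249,600,000 bytes.
Total = 4,129,905,000 bytes = 3.85 GiB.

3.85 GiB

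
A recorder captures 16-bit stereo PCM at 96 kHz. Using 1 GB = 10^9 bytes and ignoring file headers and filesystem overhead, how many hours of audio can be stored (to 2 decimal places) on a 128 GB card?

92.59 hours

Uncompressed byte rate = 96,000 × 2 × 2 = 384,000 bytes/s.
Capacity = 128 × 1,000,000,000 = 128,000,000,000 bytes.
128,000,000,000 / 384,000 ≈ 333333.33 s → 92.59 hours.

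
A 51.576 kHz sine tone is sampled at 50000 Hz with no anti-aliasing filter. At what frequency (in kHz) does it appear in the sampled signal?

1.576 kHz

Nyquist = 50,000/2 = 25,000 Hz; 51,576 Hz exceeds it.
Alias = |51,576 − 1×50,000| = |51,576 − 50,000| = 1,576 Hz = 1.576 kHz.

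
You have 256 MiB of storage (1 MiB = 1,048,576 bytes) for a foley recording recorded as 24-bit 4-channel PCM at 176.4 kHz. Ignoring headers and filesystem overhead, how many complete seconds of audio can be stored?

Uncompressed byte rate = 176,400 × 3 × 4 = 2,116,800 bytes/s.
Capacity = 256 × 1,048,576 = 268,435,456 bytes.
268,435,456 / 2,116,800 ≈ 126.81 s → 126 seconds.

126 seconds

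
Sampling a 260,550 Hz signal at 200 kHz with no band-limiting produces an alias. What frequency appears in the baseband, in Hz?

Nyquist = 200,000/2 = 100,000 Hz; 260,550 Hz exceeds it.
Alias = |260,550 − 1×200,000| = |260,550 − 200,000| = 60,550 Hz.

60,550 Hz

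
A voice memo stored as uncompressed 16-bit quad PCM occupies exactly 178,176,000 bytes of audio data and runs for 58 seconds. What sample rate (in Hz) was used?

Bytes = sample_rate × seconds × bytes_per_sample × channels.
sample_rate = 178,176,000 / (58 × 2 × 4) = 178,176,000 / 464 = 384,000 Hz.

384,000 Hz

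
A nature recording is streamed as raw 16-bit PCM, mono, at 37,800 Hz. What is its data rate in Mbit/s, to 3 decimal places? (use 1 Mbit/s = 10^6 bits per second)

Bit rate = 37,800 × 16 × 1 = 604,800 bits/s.
= 0.605 Mbit/s.

0.605 Mbit/s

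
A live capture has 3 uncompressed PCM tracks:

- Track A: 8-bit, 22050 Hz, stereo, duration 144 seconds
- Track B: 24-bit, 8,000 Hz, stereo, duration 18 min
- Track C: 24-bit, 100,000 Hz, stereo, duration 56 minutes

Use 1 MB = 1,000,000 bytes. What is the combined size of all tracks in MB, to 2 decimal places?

2074.19 MB

Track A: 22,050 × 144 × 1 × 2 = 6,350,400 bytes.
Track B: 18 min = 1,080 s; 8,000 × 1,080 × 3 × 2 = 51,840,000 bytes.
Track C: 56 minutes = 3,360 s; 100,000 × 3,360 × 3 × 2 = 2,016,000,000 bytes.
Total = 2,074,190,400 bytes = 2074.19 MB.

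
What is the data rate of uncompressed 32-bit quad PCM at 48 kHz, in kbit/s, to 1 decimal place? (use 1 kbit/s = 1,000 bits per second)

Bit rate = 48,000 × 32 × 4 = 6,144,000 bits/s.
= 6144.0 kbit/s.

6144.0 kbit/s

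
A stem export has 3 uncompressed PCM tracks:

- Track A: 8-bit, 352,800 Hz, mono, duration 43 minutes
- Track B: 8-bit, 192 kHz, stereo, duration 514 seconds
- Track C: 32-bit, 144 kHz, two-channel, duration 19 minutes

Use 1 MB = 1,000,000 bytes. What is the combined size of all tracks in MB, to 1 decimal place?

Track A: 43 minutes = 2,580 s; 352,800 × 2,580 × 1 × 1 = 910,224,000 bytes.
Track B: 192,000 × 514 × 1 × 2 = 197,376,000 bytes.
Track C: 19 minutes = 1,140 s; 144,000 × 1,140 × 4 × 2 = 1,313,280,000 bytes.
Total = 2,420,880,000 bytes = 2420.9 MB.

2420.9 MB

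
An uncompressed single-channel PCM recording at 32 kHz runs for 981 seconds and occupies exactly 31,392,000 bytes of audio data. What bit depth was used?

8 bits

Bytes per sample = 31,392,000 / (32,000 × 981 × 1) = 31,392,000 / 31,392,000 = 1.
Bit depth = 1 × 8 = 8 bits.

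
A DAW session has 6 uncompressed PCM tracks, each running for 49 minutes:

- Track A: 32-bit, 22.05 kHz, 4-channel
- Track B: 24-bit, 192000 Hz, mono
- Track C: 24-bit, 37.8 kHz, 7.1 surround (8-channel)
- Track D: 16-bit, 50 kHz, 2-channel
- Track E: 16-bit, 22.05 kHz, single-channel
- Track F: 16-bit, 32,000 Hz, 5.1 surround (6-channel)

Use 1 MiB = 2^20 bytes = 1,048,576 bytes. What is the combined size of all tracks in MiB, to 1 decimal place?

49 minutes = 2,940 s.
Track A: 22,050 × 2,940 × 4 × 4 = 1,037,232,000 bytes.
Track B: 192,000 × 2,940 × 3 × 1 = 1,693,440,000 bytes.
Track C: 37,800 × 2,940 × 3 × 8 = 2,667,168,000 bytes.
Track D: 50,000 × 2,940 × 2 × 2 = 588,000,000 bytes.
Track E: 22,050 × 2,940 × 2 × 1 = 129,654,000 bytes.
Track F: 32,000 × 2,940 × 2 × 6 = 1,128,960,000 bytes.
Total = 7,244,454,000 bytes = 6908.8 MiB.

6908.8 MiB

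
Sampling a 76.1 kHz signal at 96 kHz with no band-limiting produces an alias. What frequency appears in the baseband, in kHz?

Nyquist = 96,000/2 = 48,000 Hz; 76,100 Hz exceeds it.
Alias = |76,100 − 1×96,000| = |76,100 − 96,000| = 19,900 Hz = 19.9 kHz.

19.9 kHz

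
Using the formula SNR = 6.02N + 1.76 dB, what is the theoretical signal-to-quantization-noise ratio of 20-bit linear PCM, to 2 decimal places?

6.02 × 20 + 1.76 = 122.16 dB.

122.16 dB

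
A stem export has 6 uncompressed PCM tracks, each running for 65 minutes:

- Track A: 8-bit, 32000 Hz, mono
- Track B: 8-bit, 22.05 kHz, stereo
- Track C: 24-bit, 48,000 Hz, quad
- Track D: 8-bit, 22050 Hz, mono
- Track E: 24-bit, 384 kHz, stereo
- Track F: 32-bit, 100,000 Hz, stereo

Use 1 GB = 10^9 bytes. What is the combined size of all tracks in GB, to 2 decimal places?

14.73 GB

65 minutes = 3,900 s.
Track A: 32,000 × 3,900 × 1 × 1 = 124,800,000 bytes.
Track B: 22,050 × 3,900 × 1 × 2 = 171,990,000 bytes.
Track C: 48,000 × 3,900 × 3 × 4 = 2,246,400,000 bytes.
Track D: 22,050 × 3,900 × 1 × 1 = 85,995,000 bytes.
Track E: 384,000 × 3,900 × 3 × 2 = 8,985,600,000 bytes.
Track F: 100,000 × 3,900 × 4 × 2 = 3,120,000,000 bytes.
Total = 14,734,785,000 bytes = 14.73 GB.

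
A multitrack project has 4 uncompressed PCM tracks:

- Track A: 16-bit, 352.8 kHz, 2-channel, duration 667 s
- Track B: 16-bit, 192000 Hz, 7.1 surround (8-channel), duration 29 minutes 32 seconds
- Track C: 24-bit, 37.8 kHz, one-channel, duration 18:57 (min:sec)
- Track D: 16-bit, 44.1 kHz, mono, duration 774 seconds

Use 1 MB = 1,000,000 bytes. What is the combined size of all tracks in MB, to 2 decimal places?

6582.06 MB

Track A: 352,800 × 667 × 2 × 2 = 941,270,400 bytes.
Track B: 29 minutes 32 seconds = 1,772 s; 192,000 × 1,772 × 2 × 8 = 5,443,584,000 bytes.
Track C: 18:57 (min:sec) = 1,137 s; 37,800 × 1,137 × 3 × 1 = 128,935,800 bytes.
Track D: 44,100 × 774 × 2 × 1 = 68,266,800 bytes.
Total = 6,582,057,000 bytes = 6582.06 MB.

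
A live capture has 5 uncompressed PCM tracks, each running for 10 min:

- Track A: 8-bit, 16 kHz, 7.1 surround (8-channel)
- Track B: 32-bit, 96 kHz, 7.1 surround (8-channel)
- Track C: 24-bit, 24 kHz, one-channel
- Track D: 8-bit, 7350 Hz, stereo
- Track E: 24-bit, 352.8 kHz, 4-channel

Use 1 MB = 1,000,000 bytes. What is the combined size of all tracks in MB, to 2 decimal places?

10 min = 600 s.
Track A: 16,000 × 600 × 1 × 8 = 76,800,000 bytes.
Track B: 96,000 × 600 × 4 × 8 = 1,843,200,000 bytes.
Track C: 24,000 × 600 × 3 × 1 = 43,200,000 bytes.
Track D: 7,350 × 600 × 1 × 2 = 8,820,000 bytes.
Track E: 352,800 × 600 × 3 × 4 = 2,540,160,000 bytes.
Total = 4,512,180,000 bytes = 4512.18 MB.

4512.18 MB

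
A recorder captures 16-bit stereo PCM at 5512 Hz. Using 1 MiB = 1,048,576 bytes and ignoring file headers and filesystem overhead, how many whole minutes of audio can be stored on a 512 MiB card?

405 minutes

Uncompressed byte rate = 5,512 × 2 × 2 = 22,048 bytes/s.
Capacity = 512 × 1,048,576 = 536,870,912 bytes.
536,870,912 / 22,048 ≈ 24350.1 s → 405 minutes.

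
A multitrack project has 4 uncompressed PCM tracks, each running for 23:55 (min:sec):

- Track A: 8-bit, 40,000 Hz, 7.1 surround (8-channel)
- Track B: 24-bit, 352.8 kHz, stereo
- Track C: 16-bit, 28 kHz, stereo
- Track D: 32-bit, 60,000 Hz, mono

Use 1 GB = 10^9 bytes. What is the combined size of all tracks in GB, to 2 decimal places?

23:55 (min:sec) = 1,435 s.
Track A: 40,000 × 1,435 × 1 × 8 = 459,200,000 bytes.
Track B: 352,800 × 1,435 × 3 × 2 = 3,037,608,000 bytes.
Track C: 28,000 × 1,435 × 2 × 2 = 160,720,000 bytes.
Track D: 60,000 × 1,435 × 4 × 1 = 344,400,000 bytes.
Total = 4,001,928,000 bytes = 4.00 GB.

4.00 GB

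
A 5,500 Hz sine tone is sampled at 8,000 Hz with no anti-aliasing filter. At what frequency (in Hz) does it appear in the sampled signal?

Nyquist = 8,000/2 = 4,000 Hz; 5,500 Hz exceeds it.
Alias = |5,500 − 1×8,000| = |5,500 − 8,000| = 2,500 Hz.

2,500 Hz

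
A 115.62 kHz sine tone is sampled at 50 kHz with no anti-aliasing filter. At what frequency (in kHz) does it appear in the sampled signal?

15.62 kHz

Nyquist = 50,000/2 = 25,000 Hz; 115,620 Hz exceeds it.
Alias = |115,620 − 2×50,000| = |115,620 − 100,000| = 15,620 Hz = 15.62 kHz.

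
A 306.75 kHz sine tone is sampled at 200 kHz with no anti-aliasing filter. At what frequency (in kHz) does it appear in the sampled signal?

Nyquist = 200,000/2 = 100,000 Hz; 306,750 Hz exceeds it.
Alias = |306,750 − 2×200,000| = |306,750 − 400,000| = 93,250 Hz = 93.25 kHz.

93.25 kHz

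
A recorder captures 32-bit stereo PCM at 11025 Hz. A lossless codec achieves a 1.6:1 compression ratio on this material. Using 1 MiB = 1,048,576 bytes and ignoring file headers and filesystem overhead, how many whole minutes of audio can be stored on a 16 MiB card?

5 minutes

Uncompressed byte rate = 11,025 × 4 × 2 = 88,200 bytes/s.
After 1.6:1 compression, effective rate ≈ 55125 bytes/s.
Capacity = 16 × 1,048,576 = 16,777,216 bytes.
16,777,216 / effective rate ≈ 304.35 s → 5 minutes.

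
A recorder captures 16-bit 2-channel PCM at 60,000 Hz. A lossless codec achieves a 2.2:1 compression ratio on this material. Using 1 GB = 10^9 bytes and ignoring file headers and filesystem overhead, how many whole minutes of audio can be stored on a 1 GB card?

152 minutes

Uncompressed byte rate = 60,000 × 2 × 2 = 240,000 bytes/s.
After 2.2:1 compression, effective rate ≈ 109090.91 bytes/s.
Capacity = 1 × 1,000,000,000 = 1,000,000,000 bytes.
1,000,000,000 / effective rate ≈ 9166.67 s → 152 minutes.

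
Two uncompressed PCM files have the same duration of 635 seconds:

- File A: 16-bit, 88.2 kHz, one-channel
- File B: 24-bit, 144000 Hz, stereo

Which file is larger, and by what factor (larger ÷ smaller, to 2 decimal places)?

File B, by a factor of 4.90

File A: 88,200 × 2 × 1 = 176,400 bytes/s.
File B: 144,000 × 3 × 2 = 864,000 bytes/s.
File B is larger; ratio = 548,640,000 / 112,014,000 = 4.90.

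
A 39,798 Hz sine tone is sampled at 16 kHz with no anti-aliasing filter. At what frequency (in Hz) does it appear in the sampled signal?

7,798 Hz

Nyquist = 16,000/2 = 8,000 Hz; 39,798 Hz exceeds it.
Alias = |39,798 − 2×16,000| = |39,798 − 32,000| = 7,798 Hz.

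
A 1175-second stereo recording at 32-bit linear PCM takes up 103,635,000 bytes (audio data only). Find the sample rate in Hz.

Bytes = sample_rate × seconds × bytes_per_sample × channels.
sample_rate = 103,635,000 / (1,175 × 4 × 2) = 103,635,000 / 9,400 = 11,025 Hz.

11,025 Hz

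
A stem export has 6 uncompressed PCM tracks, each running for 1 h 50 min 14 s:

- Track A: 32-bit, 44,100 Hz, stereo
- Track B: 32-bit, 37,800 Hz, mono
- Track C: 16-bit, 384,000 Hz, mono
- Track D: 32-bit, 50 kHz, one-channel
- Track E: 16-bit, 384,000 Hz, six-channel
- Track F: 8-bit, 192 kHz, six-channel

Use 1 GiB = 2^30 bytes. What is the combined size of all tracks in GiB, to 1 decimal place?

1 h 50 min 14 s = 6,614 s.
Track A: 44,100 × 6,614 × 4 × 2 = 2,333,419,200 bytes.
Track B: 37,800 × 6,614 × 4 × 1 = 1,000,036,800 bytes.
Track C: 384,000 × 6,614 × 2 × 1 = 5,079,552,000 bytes.
Track D: 50,000 × 6,614 × 4 × 1 = 1,322,800,000 bytes.
Track E: 384,000 × 6,614 × 2 × 6 = 30,477,312,000 bytes.
Track F: 192,000 × 6,614 × 1 × 6 = 7,619,328,000 bytes.
Total = 47,832,448,000 bytes = 44.5 GiB.

44.5 GiB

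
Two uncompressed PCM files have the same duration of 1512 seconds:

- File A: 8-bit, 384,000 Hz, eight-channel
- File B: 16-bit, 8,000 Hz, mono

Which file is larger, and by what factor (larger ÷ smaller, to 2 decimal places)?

File A, by a factor of 192.00

File A: 384,000 × 1 × 8 = 3,072,000 bytes/s.
File B: 8,000 × 2 × 1 = 16,000 bytes/s.
File A is larger; ratio = 4,644,864,000 / 24,192,000 = 192.00.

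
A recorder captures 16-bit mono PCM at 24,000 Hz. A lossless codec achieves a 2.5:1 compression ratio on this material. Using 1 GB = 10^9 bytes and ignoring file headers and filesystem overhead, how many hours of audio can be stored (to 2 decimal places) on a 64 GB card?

925.93 hours

Uncompressed byte rate = 24,000 × 2 × 1 = 48,000 bytes/s.
After 2.5:1 compression, effective rate ≈ 19200 bytes/s.
Capacity = 64 × 1,000,000,000 = 64,000,000,000 bytes.
64,000,000,000 / effective rate ≈ 3333333.33 s → 925.93 hours.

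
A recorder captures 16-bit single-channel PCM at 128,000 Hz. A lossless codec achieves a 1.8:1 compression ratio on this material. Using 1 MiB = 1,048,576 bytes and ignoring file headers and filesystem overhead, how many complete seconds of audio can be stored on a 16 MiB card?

Uncompressed byte rate = 128,000 × 2 × 1 = 256,000 bytes/s.
After 1.8:1 compression, effective rate ≈ 142222.22 bytes/s.
Capacity = 16 × 1,048,576 = 16,777,216 bytes.
16,777,216 / effective rate ≈ 117.96 s → 117 seconds.

117 seconds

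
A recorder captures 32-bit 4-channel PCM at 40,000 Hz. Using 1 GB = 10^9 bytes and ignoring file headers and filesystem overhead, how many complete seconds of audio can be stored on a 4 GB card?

6,250 seconds

Uncompressed byte rate = 40,000 × 4 × 4 = 640,000 bytes/s.
Capacity = 4 × 1,000,000,000 = 4,000,000,000 bytes.
4,000,000,000 / 640,000 ≈ 6250 s → 6,250 seconds.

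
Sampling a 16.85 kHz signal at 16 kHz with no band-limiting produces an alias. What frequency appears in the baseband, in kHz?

Nyquist = 16,000/2 = 8,000 Hz; 16,850 Hz exceeds it.
Alias = |16,850 − 1×16,000| = |16,850 − 16,000| = 850 Hz = 0.85 kHz.

0.85 kHz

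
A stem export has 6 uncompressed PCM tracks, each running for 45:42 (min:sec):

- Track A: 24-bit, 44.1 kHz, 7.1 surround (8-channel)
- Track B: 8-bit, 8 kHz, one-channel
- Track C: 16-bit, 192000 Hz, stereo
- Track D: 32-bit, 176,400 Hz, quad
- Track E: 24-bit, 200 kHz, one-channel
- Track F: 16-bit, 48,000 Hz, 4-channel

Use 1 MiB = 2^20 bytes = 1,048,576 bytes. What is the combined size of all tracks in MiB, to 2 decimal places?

45:42 (min:sec) = 2,742 s.
Track A: 44,100 × 2,742 × 3 × 8 = 2,902,132,800 bytes.
Track B: 8,000 × 2,742 × 1 × 1 = 21,936,000 bytes.
Track C: 192,000 × 2,742 × 2 × 2 = 2,105,856,000 bytes.
Track D: 176,400 × 2,742 × 4 × 4 = 7,739,020,800 bytes.
Track E: 200,000 × 2,742 × 3 × 1 = 1,645,200,000 bytes.
Track F: 48,000 × 2,742 × 2 × 4 = 1,052,928,000 bytes.
Total = 15,467,073,600 bytes = 14750.55 MiB.

14750.55 MiB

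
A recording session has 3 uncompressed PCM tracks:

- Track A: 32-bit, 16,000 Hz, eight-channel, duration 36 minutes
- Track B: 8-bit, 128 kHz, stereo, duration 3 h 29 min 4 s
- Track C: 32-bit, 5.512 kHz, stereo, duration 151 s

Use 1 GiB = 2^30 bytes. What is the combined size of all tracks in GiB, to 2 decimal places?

Track A: 36 minutes = 2,160 s; 16,000 × 2,160 × 4 × 8 = 1,105,920,000 bytes.
Track B: 3 h 29 min 4 s = 12,544 s; 128,000 × 12,544 × 1 × 2 = 3,211,264,000 bytes.
Track C: 5,512 × 151 × 4 × 2 = 6,658,496 bytes.
Total = 4,323,842,496 bytes = 4.03 GiB.

4.03 GiB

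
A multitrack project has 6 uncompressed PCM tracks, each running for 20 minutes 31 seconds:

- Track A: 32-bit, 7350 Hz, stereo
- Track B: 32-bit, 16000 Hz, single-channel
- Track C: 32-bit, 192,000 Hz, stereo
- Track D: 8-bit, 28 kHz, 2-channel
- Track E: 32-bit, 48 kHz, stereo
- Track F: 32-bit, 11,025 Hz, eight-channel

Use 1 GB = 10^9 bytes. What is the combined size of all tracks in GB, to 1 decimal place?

20 minutes 31 seconds = 1,231 s.
Track A: 7,350 × 1,231 × 4 × 2 = 72,382,800 bytes.
Track B: 16,000 × 1,231 × 4 × 1 = 78,784,000 bytes.
Track C: 192,000 × 1,231 × 4 × 2 = 1,890,816,000 bytes.
Track D: 28,000 × 1,231 × 1 × 2 = 68,936,000 bytes.
Track E: 48,000 × 1,231 × 4 × 2 = 472,704,000 bytes.
Track F: 11,025 × 1,231 × 4 × 8 = 434,296,800 bytes.
Total = 3,017,919,600 bytes = 3.0 GB.

3.0 GB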